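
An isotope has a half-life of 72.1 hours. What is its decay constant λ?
λ = ln(2)/t½ = 0.009614 hour⁻¹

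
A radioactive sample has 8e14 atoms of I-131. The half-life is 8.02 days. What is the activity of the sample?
A = λN = 6.914e13 decays/day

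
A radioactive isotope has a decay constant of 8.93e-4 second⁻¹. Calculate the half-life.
t½ = ln(2)/λ = 776.2 seconds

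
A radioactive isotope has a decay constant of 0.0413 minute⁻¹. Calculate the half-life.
t½ = ln(2)/λ = 16.78 minutes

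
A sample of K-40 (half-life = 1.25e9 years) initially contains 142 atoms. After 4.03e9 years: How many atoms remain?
N = N₀(1/2)^(t/t½) = 15.2 atoms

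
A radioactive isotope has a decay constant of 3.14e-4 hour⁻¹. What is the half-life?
t½ = ln(2)/λ = 2207 hours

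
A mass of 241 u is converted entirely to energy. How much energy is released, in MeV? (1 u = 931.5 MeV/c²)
E = mc² = 2.245e5 MeV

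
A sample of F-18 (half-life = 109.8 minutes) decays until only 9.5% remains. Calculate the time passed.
t = t½ × log₂(N₀/N) = 372.9 minutes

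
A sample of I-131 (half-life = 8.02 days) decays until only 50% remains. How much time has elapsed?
t = t½ × log₂(N₀/N) = 8.02 days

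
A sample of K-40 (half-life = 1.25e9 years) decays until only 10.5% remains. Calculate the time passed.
t = t½ × log₂(N₀/N) = 4.064e9 years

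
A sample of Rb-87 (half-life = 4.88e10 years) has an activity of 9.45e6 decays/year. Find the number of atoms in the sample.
N = A/λ = 6.653e17 atoms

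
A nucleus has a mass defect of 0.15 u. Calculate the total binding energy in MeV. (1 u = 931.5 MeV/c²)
B.E. = Δm × 931.5 = 139.7 MeV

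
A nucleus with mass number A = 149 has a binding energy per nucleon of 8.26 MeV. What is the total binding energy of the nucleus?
B.E. = 8.26 × 149 = 1231 MeV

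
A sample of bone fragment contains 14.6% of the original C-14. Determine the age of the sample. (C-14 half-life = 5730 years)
Age = t½ × log₂(1/ratio) = 15910 years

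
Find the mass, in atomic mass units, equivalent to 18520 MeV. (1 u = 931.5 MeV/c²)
m = E/c² = 19.88 u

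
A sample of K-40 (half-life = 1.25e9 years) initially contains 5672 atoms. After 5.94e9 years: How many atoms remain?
N = N₀(1/2)^(t/t½) = 210.5 atoms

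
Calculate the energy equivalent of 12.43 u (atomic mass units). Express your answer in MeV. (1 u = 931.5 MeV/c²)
E = mc² = 11580 MeV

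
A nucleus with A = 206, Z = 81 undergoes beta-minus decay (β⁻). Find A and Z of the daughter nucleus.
Daughter: A = 206, Z = 82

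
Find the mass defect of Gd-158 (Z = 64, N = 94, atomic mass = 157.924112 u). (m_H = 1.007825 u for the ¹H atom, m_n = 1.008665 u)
Δm = Z·m_H + N·m_n − M = 1.391 u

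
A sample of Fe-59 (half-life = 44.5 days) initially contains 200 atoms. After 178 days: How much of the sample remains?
N = N₀(1/2)^(t/t½) = 12.5 atoms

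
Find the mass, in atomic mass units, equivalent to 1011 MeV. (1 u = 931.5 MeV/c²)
m = E/c² = 1.085 u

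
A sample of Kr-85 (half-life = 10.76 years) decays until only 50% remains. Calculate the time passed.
t = t½ × log₂(N₀/N) = 10.76 years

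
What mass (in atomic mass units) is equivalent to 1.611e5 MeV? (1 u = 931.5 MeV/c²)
m = E/c² = 172.9 u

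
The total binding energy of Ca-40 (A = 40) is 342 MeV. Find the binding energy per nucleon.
B.E./A = 342/40 = 8.55 MeV/nucleon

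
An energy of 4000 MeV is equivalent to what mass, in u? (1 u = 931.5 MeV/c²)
m = E/c² = 4.294 u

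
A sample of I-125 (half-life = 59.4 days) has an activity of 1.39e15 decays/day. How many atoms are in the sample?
N = A/λ = 1.191e17 atoms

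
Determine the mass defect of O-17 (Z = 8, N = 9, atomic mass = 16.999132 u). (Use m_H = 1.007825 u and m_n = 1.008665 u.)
Δm = Z·m_H + N·m_n − M = 0.1415 u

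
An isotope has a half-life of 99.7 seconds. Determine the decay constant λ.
λ = ln(2)/t½ = 0.006952 second⁻¹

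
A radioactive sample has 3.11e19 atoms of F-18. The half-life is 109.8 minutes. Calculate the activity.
A = λN = 1.963e17 decays/minute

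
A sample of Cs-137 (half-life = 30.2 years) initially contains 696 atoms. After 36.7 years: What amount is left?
N = N₀(1/2)^(t/t½) = 299.8 atoms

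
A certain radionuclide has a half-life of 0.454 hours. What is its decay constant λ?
λ = ln(2)/t½ = 1.527 hour⁻¹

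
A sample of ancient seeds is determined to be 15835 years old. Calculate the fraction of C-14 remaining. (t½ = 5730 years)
N/N₀ = (1/2)^(t/t½) = 0.1473 = 14.7%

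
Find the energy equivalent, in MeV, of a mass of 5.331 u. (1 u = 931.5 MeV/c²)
E = mc² = 4966 MeV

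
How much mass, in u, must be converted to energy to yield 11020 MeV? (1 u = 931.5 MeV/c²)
m = E/c² = 11.83 u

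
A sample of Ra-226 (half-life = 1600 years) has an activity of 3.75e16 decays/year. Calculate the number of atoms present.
N = A/λ = 8.656e19 atoms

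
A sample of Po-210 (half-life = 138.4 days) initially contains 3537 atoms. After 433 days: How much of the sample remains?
N = N₀(1/2)^(t/t½) = 404.4 atoms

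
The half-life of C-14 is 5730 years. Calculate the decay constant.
λ = ln(2)/t½ = 1.21e-4 year⁻¹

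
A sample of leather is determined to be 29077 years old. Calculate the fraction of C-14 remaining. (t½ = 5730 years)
N/N₀ = (1/2)^(t/t½) = 0.02968 = 2.97%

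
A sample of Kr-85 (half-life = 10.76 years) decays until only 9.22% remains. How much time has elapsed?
t = t½ × log₂(N₀/N) = 37 years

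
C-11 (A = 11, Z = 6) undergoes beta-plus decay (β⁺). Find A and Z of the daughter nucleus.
Daughter: A = 11, Z = 5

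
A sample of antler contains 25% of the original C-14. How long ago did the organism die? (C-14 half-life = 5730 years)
Age = t½ × log₂(1/ratio) = 11460 years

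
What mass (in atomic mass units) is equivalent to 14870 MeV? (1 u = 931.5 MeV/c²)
m = E/c² = 15.96 u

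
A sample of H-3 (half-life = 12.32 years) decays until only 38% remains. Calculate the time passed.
t = t½ × log₂(N₀/N) = 17.2 years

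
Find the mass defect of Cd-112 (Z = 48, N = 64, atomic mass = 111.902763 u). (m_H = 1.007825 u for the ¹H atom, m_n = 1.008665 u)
Δm = Z·m_H + N·m_n − M = 1.027 u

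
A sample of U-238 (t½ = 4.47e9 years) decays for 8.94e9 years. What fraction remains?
N/N₀ = (1/2)^(t/t½) = 0.25 = 25%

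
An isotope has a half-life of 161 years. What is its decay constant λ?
λ = ln(2)/t½ = 0.004305 year⁻¹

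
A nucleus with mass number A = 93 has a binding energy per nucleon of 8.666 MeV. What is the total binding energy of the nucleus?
B.E. = 8.666 × 93 = 805.9 MeV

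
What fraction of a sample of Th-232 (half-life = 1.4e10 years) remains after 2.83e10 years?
N/N₀ = (1/2)^(t/t½) = 0.2463 = 24.6%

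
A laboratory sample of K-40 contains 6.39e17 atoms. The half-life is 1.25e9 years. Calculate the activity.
A = λN = 3.543e8 decays/year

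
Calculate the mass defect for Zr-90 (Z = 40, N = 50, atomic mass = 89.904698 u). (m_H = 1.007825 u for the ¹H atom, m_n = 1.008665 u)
Δm = Z·m_H + N·m_n − M = 0.8416 u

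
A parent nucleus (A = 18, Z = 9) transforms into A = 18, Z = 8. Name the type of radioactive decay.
ΔA = 0, ΔZ = -1 ⇒ beta-plus decay (β⁺) or electron capture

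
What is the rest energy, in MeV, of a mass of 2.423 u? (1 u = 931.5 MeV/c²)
E = mc² = 2257 MeV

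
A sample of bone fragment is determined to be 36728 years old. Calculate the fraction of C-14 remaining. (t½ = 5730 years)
N/N₀ = (1/2)^(t/t½) = 0.01176 = 1.18%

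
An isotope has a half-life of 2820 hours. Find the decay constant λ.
λ = ln(2)/t½ = 2.458e-4 hour⁻¹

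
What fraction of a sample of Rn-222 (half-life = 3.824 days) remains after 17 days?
N/N₀ = (1/2)^(t/t½) = 0.04589 = 4.59%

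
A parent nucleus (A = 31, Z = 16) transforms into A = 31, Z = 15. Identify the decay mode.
ΔA = 0, ΔZ = -1 ⇒ beta-plus decay (β⁺) or electron capture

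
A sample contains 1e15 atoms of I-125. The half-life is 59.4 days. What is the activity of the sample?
A = λN = 1.167e13 decays/day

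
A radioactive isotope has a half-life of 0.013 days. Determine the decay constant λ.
λ = ln(2)/t½ = 53.32 day⁻¹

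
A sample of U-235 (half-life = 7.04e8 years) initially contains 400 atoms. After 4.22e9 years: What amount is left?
N = N₀(1/2)^(t/t½) = 6.275 atoms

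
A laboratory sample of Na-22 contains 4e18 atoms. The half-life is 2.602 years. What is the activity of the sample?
A = λN = 1.066e18 decays/year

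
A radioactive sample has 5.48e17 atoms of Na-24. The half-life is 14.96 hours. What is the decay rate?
A = λN = 2.539e16 decays/hour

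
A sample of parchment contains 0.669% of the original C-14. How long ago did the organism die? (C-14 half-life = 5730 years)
Age = t½ × log₂(1/ratio) = 41390 years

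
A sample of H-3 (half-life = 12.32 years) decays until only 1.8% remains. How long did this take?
t = t½ × log₂(N₀/N) = 71.4 years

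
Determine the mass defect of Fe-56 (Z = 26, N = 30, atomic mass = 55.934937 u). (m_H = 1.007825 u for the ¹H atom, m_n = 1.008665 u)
Δm = Z·m_H + N·m_n − M = 0.5285 u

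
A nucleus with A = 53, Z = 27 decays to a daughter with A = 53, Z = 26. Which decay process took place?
ΔA = 0, ΔZ = -1 ⇒ beta-plus decay (β⁺) or electron capture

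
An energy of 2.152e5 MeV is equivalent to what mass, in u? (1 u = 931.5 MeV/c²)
m = E/c² = 231 u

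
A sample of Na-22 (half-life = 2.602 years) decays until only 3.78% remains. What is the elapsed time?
t = t½ × log₂(N₀/N) = 12.3 years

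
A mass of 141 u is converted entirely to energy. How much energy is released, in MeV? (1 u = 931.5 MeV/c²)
E = mc² = 1.313e5 MeV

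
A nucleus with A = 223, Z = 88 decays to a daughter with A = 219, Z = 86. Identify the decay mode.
ΔA = -4, ΔZ = -2 ⇒ alpha decay (α)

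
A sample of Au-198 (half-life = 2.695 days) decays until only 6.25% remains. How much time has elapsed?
t = t½ × log₂(N₀/N) = 10.78 days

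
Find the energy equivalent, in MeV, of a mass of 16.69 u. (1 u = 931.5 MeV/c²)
E = mc² = 15550 MeV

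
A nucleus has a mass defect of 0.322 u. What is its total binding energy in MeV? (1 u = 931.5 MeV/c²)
B.E. = Δm × 931.5 = 299.9 MeV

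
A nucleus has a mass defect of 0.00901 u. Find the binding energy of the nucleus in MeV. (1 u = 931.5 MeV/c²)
B.E. = Δm × 931.5 = 8.393 MeV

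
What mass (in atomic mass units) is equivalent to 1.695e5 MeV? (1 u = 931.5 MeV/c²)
m = E/c² = 182 u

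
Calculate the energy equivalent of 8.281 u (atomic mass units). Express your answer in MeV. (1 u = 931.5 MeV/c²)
E = mc² = 7714 MeV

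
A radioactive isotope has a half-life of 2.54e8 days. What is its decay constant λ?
λ = ln(2)/t½ = 2.729e-9 day⁻¹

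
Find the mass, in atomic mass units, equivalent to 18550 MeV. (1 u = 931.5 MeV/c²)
m = E/c² = 19.91 u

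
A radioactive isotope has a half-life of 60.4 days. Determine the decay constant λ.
λ = ln(2)/t½ = 0.01148 day⁻¹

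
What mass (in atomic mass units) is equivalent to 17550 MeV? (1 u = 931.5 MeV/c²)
m = E/c² = 18.84 u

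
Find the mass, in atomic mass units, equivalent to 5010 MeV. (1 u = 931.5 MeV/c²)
m = E/c² = 5.378 u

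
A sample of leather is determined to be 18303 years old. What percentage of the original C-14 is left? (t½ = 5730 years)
N/N₀ = (1/2)^(t/t½) = 0.1093 = 10.9%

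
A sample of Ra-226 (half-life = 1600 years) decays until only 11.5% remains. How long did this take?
t = t½ × log₂(N₀/N) = 4992 years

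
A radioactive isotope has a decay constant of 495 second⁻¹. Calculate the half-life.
t½ = ln(2)/λ = 0.0014 seconds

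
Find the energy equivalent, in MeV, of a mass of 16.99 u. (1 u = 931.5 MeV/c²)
E = mc² = 15830 MeV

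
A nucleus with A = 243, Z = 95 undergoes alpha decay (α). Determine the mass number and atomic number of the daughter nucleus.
Daughter: A = 239, Z = 93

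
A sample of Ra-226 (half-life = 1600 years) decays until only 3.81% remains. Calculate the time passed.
t = t½ × log₂(N₀/N) = 7543 years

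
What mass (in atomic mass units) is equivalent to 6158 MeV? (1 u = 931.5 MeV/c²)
m = E/c² = 6.611 u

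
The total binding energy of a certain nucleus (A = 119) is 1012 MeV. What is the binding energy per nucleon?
B.E./A = 1012/119 = 8.504 MeV/nucleon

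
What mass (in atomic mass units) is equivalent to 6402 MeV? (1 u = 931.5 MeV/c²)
m = E/c² = 6.873 u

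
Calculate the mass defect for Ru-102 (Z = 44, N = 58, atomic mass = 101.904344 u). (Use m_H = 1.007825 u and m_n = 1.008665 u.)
Δm = Z·m_H + N·m_n − M = 0.9425 u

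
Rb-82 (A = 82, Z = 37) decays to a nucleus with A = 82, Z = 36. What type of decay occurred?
ΔA = 0, ΔZ = -1 ⇒ beta-plus decay (β⁺) or electron capture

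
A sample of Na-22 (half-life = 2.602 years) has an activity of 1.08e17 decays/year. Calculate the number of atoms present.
N = A/λ = 4.054e17 atoms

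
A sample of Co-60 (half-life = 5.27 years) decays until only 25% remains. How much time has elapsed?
t = t½ × log₂(N₀/N) = 10.54 years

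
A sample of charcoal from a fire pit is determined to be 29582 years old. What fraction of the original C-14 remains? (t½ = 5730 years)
N/N₀ = (1/2)^(t/t½) = 0.02792 = 2.79%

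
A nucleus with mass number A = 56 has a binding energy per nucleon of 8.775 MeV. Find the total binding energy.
B.E. = 8.775 × 56 = 491.4 MeV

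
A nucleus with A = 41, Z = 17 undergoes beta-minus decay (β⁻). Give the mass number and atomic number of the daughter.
Daughter: A = 41, Z = 18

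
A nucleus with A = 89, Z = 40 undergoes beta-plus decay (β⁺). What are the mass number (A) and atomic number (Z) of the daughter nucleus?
Daughter: A = 89, Z = 39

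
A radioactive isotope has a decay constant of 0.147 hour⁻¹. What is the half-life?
t½ = ln(2)/λ = 4.715 hours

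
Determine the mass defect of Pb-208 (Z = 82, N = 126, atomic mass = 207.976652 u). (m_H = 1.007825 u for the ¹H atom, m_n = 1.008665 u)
Δm = Z·m_H + N·m_n − M = 1.757 u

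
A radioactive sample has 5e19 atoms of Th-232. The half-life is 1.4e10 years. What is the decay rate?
A = λN = 2.476e9 decays/year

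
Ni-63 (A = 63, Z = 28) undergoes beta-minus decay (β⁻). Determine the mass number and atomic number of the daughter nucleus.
Daughter: A = 63, Z = 29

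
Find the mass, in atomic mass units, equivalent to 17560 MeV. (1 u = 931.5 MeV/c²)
m = E/c² = 18.85 u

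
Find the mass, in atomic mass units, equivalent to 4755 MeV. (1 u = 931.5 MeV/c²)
m = E/c² = 5.105 u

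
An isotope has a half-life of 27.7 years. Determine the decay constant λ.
λ = ln(2)/t½ = 0.02502 year⁻¹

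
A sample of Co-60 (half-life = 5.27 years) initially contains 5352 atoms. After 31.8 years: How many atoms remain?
N = N₀(1/2)^(t/t½) = 81.67 atoms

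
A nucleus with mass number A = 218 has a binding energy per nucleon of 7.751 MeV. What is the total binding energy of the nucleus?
B.E. = 7.751 × 218 = 1690 MeV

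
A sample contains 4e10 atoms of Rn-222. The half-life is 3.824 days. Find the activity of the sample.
A = λN = 7.25e9 decays/day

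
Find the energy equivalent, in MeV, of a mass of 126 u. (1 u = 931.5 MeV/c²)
E = mc² = 1.174e5 MeV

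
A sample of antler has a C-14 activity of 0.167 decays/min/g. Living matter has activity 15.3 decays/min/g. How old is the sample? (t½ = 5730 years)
Age = t½ × log₂(A₀/A) = 37350 years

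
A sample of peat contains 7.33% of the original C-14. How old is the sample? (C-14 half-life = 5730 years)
Age = t½ × log₂(1/ratio) = 21600 years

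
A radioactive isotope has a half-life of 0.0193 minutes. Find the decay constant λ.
λ = ln(2)/t½ = 35.91 minute⁻¹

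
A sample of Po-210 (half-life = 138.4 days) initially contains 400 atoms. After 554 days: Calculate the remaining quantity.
N = N₀(1/2)^(t/t½) = 24.95 atoms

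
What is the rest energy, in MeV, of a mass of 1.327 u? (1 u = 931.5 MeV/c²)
E = mc² = 1236 MeV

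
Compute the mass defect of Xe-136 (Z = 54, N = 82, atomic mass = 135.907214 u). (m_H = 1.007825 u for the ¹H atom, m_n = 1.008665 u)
Δm = Z·m_H + N·m_n − M = 1.226 u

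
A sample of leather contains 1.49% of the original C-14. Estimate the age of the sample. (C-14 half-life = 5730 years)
Age = t½ × log₂(1/ratio) = 34770 years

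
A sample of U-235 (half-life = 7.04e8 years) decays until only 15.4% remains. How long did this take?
t = t½ × log₂(N₀/N) = 1.9e9 years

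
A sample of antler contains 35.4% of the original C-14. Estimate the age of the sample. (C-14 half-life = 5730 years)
Age = t½ × log₂(1/ratio) = 8585 years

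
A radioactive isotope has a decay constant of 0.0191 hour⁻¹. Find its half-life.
t½ = ln(2)/λ = 36.29 hours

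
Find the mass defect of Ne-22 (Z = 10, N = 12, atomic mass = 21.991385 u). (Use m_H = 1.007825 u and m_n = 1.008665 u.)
Δm = Z·m_H + N·m_n − M = 0.1908 u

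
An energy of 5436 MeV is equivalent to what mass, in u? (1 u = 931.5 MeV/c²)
m = E/c² = 5.836 u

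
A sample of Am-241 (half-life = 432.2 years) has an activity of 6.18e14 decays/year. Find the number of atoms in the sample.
N = A/λ = 3.853e17 atoms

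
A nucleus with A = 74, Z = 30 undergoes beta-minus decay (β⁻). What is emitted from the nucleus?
β⁻: electron (e⁻) + antineutrino (ν̄ₑ)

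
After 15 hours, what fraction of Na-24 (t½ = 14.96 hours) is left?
N/N₀ = (1/2)^(t/t½) = 0.4991 = 49.9%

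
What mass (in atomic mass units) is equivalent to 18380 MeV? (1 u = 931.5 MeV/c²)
m = E/c² = 19.73 u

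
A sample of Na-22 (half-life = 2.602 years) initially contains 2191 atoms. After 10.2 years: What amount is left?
N = N₀(1/2)^(t/t½) = 144.7 atoms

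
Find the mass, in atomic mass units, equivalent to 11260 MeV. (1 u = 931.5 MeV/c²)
m = E/c² = 12.09 u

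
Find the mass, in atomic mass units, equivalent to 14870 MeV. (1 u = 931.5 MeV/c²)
m = E/c² = 15.96 u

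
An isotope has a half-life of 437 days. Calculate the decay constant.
λ = ln(2)/t½ = 0.001586 day⁻¹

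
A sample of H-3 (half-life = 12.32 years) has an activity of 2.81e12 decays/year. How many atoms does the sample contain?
N = A/λ = 4.994e13 atoms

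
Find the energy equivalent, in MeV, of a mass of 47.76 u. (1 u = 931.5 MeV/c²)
E = mc² = 44490 MeV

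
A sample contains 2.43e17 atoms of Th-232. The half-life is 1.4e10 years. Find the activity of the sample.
A = λN = 1.203e7 decays/year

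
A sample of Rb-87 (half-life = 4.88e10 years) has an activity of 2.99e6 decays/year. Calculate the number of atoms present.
N = A/λ = 2.105e17 atoms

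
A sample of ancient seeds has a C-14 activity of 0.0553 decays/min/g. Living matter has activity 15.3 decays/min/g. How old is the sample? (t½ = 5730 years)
Age = t½ × log₂(A₀/A) = 46480 years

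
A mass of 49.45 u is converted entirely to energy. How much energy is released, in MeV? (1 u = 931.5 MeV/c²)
E = mc² = 46060 MeV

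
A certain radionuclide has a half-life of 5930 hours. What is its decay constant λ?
λ = ln(2)/t½ = 1.169e-4 hour⁻¹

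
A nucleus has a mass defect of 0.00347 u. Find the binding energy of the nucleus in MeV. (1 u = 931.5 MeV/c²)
B.E. = Δm × 931.5 = 3.232 MeV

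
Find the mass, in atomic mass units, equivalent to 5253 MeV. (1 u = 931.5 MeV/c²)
m = E/c² = 5.639 u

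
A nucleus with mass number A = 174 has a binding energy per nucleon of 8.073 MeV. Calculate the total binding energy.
B.E. = 8.073 × 174 = 1405 MeV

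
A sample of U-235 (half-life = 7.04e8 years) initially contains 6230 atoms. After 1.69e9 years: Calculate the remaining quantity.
N = N₀(1/2)^(t/t½) = 1180 atoms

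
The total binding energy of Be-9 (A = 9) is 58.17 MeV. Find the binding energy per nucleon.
B.E./A = 58.17/9 = 6.463 MeV/nucleon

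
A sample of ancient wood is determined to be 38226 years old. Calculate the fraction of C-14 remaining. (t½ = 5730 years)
N/N₀ = (1/2)^(t/t½) = 0.009812 = 0.981%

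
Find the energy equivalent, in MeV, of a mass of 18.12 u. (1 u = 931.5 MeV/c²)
E = mc² = 16880 MeV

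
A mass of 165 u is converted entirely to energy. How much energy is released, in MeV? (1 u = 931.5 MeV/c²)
E = mc² = 1.537e5 MeV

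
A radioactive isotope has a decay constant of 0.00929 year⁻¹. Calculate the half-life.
t½ = ln(2)/λ = 74.61 years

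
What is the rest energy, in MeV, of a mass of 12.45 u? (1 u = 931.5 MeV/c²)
E = mc² = 11600 MeV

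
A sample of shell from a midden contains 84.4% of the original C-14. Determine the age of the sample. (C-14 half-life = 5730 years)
Age = t½ × log₂(1/ratio) = 1402 years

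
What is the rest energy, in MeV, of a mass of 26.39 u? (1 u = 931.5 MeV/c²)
E = mc² = 24580 MeV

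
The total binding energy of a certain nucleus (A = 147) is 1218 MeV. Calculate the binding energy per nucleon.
B.E./A = 1218/147 = 8.286 MeV/nucleon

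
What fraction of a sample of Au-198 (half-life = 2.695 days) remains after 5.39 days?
N/N₀ = (1/2)^(t/t½) = 0.25 = 25%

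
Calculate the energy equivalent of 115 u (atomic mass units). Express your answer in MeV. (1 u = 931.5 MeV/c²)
E = mc² = 1.071e5 MeV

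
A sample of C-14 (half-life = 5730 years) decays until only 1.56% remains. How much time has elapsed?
t = t½ × log₂(N₀/N) = 34390 years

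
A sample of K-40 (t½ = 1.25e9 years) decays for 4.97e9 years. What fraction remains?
N/N₀ = (1/2)^(t/t½) = 0.06355 = 6.35%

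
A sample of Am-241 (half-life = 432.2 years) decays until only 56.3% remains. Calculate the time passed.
t = t½ × log₂(N₀/N) = 358.2 years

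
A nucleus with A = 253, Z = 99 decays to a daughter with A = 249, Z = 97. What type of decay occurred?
ΔA = -4, ΔZ = -2 ⇒ alpha decay (α)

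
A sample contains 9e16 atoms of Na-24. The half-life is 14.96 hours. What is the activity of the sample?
A = λN = 4.17e15 decays/hour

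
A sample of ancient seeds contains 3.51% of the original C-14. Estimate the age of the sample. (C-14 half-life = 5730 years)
Age = t½ × log₂(1/ratio) = 27690 years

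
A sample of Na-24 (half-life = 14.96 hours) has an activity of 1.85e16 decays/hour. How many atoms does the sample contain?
N = A/λ = 3.993e17 atoms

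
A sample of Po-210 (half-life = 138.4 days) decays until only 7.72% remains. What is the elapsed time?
t = t½ × log₂(N₀/N) = 511.4 days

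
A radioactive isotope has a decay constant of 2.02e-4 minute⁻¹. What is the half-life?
t½ = ln(2)/λ = 3431 minutes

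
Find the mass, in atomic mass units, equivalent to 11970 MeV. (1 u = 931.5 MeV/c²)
m = E/c² = 12.85 u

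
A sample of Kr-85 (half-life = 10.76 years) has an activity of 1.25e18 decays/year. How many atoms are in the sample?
N = A/λ = 1.94e19 atoms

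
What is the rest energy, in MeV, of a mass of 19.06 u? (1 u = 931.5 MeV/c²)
E = mc² = 17750 MeV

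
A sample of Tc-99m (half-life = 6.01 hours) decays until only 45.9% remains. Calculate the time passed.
t = t½ × log₂(N₀/N) = 6.752 hours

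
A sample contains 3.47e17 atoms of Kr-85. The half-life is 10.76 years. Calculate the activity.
A = λN = 2.235e16 decays/year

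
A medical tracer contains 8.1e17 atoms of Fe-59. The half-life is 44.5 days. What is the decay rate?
A = λN = 1.262e16 decays/day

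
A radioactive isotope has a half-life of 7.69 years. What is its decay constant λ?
λ = ln(2)/t½ = 0.09014 year⁻¹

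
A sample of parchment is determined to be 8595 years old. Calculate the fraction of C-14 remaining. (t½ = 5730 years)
N/N₀ = (1/2)^(t/t½) = 0.3536 = 35.4%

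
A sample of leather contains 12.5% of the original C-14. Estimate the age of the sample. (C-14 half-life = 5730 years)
Age = t½ × log₂(1/ratio) = 17190 years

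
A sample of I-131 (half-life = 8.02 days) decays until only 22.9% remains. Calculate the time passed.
t = t½ × log₂(N₀/N) = 17.06 days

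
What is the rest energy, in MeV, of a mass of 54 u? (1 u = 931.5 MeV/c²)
E = mc² = 50300 MeV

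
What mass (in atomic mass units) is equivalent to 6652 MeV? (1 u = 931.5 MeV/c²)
m = E/c² = 7.141 u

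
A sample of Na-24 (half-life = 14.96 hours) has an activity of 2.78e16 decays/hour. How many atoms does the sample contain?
N = A/λ = 6e17 atoms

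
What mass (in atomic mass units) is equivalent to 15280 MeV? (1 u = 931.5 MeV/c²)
m = E/c² = 16.4 u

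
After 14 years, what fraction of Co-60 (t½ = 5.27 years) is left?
N/N₀ = (1/2)^(t/t½) = 0.1586 = 15.9%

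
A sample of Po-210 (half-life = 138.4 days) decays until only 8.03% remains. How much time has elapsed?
t = t½ × log₂(N₀/N) = 503.6 days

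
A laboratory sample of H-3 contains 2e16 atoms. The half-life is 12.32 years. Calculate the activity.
A = λN = 1.125e15 decays/year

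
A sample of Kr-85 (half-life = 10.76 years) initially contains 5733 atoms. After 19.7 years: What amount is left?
N = N₀(1/2)^(t/t½) = 1612 atoms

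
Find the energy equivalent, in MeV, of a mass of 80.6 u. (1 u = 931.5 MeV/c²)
E = mc² = 75080 MeV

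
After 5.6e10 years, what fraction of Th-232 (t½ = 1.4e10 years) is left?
N/N₀ = (1/2)^(t/t½) = 0.0625 = 6.25%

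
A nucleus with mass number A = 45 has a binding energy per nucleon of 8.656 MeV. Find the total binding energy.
B.E. = 8.656 × 45 = 389.5 MeV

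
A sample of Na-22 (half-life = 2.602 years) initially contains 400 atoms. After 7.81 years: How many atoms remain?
N = N₀(1/2)^(t/t½) = 49.95 atoms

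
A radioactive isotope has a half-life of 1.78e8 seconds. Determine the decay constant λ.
λ = ln(2)/t½ = 3.894e-9 second⁻¹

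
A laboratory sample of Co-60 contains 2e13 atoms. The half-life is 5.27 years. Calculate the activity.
A = λN = 2.631e12 decays/year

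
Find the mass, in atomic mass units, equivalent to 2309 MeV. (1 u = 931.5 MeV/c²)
m = E/c² = 2.479 u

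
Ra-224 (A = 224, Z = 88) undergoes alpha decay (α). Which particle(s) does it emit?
α particle = ⁴₂He (2 protons + 2 neutrons)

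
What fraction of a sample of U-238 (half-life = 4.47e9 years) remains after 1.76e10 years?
N/N₀ = (1/2)^(t/t½) = 0.06527 = 6.53%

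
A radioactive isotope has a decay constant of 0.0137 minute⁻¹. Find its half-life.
t½ = ln(2)/λ = 50.59 minutes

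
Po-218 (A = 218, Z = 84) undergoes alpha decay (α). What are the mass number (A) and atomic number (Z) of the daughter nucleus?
Daughter: A = 214, Z = 82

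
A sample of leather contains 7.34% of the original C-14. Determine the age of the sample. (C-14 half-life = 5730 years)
Age = t½ × log₂(1/ratio) = 21590 years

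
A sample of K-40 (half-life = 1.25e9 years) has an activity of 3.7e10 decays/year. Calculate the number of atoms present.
N = A/λ = 6.672e19 atoms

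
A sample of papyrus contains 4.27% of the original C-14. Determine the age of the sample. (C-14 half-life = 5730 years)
Age = t½ × log₂(1/ratio) = 26070 years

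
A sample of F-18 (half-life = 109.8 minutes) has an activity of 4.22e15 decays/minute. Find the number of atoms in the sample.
N = A/λ = 6.685e17 atoms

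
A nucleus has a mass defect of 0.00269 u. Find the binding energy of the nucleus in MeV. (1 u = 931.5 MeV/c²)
B.E. = Δm × 931.5 = 2.506 MeV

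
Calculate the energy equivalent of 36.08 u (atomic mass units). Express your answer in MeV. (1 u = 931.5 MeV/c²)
E = mc² = 33610 MeV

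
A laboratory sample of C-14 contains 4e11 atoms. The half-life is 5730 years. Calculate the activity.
A = λN = 4.839e7 decays/year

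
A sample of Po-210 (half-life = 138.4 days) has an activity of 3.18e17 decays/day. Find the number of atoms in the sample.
N = A/λ = 6.349e19 atoms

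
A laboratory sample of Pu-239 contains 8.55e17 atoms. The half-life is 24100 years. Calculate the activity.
A = λN = 2.459e13 decays/year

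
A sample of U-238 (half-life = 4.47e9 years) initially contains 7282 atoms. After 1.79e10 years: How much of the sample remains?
N = N₀(1/2)^(t/t½) = 453.7 atoms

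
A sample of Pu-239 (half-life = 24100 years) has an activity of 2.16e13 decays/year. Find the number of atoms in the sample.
N = A/λ = 7.51e17 atoms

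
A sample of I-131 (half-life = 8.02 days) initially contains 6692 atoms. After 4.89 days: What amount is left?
N = N₀(1/2)^(t/t½) = 4385 atoms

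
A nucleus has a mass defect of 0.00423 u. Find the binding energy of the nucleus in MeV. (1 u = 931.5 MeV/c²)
B.E. = Δm × 931.5 = 3.94 MeV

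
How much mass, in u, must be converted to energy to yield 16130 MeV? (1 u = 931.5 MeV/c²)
m = E/c² = 17.32 u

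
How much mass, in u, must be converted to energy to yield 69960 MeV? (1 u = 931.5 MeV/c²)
m = E/c² = 75.1 u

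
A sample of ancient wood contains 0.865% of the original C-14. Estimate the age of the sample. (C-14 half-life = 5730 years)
Age = t½ × log₂(1/ratio) = 39270 years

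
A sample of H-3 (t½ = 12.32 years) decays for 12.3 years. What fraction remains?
N/N₀ = (1/2)^(t/t½) = 0.5006 = 50.1%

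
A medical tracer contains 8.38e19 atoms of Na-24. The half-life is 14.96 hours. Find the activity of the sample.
A = λN = 3.883e18 decays/hour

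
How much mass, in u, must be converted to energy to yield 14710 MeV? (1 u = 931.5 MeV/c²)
m = E/c² = 15.79 u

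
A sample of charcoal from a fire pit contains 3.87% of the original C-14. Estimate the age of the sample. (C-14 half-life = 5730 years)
Age = t½ × log₂(1/ratio) = 26880 years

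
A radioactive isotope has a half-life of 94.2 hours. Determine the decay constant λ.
λ = ln(2)/t½ = 0.007358 hour⁻¹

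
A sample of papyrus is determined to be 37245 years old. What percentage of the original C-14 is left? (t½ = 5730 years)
N/N₀ = (1/2)^(t/t½) = 0.01105 = 1.1%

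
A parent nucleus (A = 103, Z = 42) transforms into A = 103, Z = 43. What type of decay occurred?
ΔA = 0, ΔZ = +1 ⇒ beta-minus decay (β⁻)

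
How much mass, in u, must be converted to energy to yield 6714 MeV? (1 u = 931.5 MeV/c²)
m = E/c² = 7.208 u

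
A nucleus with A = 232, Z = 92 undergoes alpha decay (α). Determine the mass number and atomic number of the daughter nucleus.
Daughter: A = 228, Z = 90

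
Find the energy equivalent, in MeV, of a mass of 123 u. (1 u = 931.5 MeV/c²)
E = mc² = 1.146e5 MeV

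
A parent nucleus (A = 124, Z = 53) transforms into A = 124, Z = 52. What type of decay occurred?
ΔA = 0, ΔZ = -1 ⇒ beta-plus decay (β⁺) or electron capture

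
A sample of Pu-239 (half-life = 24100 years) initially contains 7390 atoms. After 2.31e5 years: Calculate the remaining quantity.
N = N₀(1/2)^(t/t½) = 9.622 atoms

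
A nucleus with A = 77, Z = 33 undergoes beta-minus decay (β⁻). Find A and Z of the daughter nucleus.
Daughter: A = 77, Z = 34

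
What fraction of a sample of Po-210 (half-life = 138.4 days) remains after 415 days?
N/N₀ = (1/2)^(t/t½) = 0.1251 = 12.5%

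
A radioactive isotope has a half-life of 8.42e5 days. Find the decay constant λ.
λ = ln(2)/t½ = 8.232e-7 day⁻¹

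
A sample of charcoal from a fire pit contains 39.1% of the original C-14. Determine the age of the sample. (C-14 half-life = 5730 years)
Age = t½ × log₂(1/ratio) = 7763 years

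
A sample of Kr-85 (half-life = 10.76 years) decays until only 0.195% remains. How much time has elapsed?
t = t½ × log₂(N₀/N) = 96.86 years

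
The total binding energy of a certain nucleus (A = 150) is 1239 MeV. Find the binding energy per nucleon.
B.E./A = 1239/150 = 8.26 MeV/nucleon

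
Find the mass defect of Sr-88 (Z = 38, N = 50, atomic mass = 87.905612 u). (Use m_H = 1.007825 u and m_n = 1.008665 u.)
Δm = Z·m_H + N·m_n − M = 0.825 u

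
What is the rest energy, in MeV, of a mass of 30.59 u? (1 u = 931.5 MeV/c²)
E = mc² = 28490 MeV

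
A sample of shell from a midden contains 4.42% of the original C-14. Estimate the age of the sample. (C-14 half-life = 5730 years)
Age = t½ × log₂(1/ratio) = 25780 years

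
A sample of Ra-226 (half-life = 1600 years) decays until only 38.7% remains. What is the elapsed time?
t = t½ × log₂(N₀/N) = 2191 years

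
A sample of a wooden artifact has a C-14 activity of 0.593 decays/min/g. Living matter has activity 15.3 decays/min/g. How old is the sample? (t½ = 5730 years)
Age = t½ × log₂(A₀/A) = 26870 years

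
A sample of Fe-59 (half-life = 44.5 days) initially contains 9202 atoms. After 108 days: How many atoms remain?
N = N₀(1/2)^(t/t½) = 1711 atoms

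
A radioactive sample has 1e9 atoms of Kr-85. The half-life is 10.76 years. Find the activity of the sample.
A = λN = 6.442e7 decays/year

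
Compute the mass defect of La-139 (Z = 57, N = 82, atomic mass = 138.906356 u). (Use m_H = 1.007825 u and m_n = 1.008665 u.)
Δm = Z·m_H + N·m_n − M = 1.25 u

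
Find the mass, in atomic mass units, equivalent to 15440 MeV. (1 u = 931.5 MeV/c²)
m = E/c² = 16.58 u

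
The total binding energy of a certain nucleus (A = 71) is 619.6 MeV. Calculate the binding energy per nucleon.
B.E./A = 619.6/71 = 8.727 MeV/nucleon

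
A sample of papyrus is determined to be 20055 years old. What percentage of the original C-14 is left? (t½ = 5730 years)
N/N₀ = (1/2)^(t/t½) = 0.08839 = 8.84%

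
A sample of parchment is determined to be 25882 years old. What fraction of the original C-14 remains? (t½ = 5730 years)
N/N₀ = (1/2)^(t/t½) = 0.04368 = 4.37%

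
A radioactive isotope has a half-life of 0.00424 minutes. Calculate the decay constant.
λ = ln(2)/t½ = 163.5 minute⁻¹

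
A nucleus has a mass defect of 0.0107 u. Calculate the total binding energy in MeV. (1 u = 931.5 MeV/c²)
B.E. = Δm × 931.5 = 9.967 MeV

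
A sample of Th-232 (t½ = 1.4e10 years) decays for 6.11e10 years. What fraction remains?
N/N₀ = (1/2)^(t/t½) = 0.04855 = 4.86%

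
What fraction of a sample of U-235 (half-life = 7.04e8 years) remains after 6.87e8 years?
N/N₀ = (1/2)^(t/t½) = 0.5084 = 50.8%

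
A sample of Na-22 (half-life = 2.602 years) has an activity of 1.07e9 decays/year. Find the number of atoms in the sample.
N = A/λ = 4.017e9 atoms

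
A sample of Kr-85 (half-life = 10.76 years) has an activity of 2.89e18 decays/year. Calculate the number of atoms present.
N = A/λ = 4.486e19 atoms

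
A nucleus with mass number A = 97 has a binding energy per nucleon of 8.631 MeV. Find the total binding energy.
B.E. = 8.631 × 97 = 837.2 MeV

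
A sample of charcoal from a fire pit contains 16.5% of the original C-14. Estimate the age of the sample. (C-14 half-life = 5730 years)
Age = t½ × log₂(1/ratio) = 14890 years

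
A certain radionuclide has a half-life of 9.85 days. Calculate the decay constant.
λ = ln(2)/t½ = 0.07037 day⁻¹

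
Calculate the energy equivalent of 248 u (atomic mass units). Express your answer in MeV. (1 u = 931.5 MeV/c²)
E = mc² = 2.31e5 MeV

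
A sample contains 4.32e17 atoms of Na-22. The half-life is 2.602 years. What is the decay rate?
A = λN = 1.151e17 decays/year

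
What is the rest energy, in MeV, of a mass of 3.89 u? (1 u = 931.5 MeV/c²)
E = mc² = 3624 MeV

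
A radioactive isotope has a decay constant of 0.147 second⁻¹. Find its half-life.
t½ = ln(2)/λ = 4.715 seconds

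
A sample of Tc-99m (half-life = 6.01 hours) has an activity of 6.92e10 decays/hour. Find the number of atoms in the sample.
N = A/λ = 6e11 atoms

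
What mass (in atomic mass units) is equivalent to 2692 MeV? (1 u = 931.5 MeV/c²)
m = E/c² = 2.89 u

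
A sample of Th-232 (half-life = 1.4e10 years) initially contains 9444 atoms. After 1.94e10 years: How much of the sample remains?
N = N₀(1/2)^(t/t½) = 3614 atoms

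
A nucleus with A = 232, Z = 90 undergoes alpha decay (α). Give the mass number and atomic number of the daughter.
Daughter: A = 228, Z = 88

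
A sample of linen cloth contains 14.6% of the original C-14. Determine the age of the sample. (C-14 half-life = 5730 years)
Age = t½ × log₂(1/ratio) = 15910 years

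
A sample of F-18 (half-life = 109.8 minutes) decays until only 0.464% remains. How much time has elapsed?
t = t½ × log₂(N₀/N) = 851.1 minutes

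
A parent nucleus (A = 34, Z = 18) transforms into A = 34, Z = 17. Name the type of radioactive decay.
ΔA = 0, ΔZ = -1 ⇒ beta-plus decay (β⁺) or electron capture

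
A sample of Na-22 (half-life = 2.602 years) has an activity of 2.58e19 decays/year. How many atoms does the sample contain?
N = A/λ = 9.685e19 atoms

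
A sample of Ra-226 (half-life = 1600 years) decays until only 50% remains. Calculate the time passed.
t = t½ × log₂(N₀/N) = 1600 years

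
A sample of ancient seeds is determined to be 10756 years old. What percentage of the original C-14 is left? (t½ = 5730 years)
N/N₀ = (1/2)^(t/t½) = 0.2722 = 27.2%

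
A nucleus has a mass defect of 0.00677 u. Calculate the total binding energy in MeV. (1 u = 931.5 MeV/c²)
B.E. = Δm × 931.5 = 6.306 MeV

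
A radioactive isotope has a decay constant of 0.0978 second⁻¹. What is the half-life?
t½ = ln(2)/λ = 7.087 seconds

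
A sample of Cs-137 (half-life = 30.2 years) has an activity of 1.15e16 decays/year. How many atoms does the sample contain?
N = A/λ = 5.01e17 atoms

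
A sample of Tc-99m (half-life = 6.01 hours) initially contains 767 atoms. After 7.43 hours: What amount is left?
N = N₀(1/2)^(t/t½) = 325.6 atoms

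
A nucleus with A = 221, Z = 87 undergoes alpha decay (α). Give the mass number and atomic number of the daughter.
Daughter: A = 217, Z = 85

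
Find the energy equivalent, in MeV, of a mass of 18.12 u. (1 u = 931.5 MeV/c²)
E = mc² = 16880 MeV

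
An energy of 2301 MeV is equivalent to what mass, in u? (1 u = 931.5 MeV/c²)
m = E/c² = 2.47 u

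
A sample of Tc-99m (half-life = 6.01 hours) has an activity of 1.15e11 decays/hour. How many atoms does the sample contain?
N = A/λ = 9.971e11 atoms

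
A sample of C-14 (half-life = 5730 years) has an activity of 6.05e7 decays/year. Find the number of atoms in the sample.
N = A/λ = 5.001e11 atoms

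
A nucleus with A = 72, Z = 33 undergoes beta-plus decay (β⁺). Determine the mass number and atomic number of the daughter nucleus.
Daughter: A = 72, Z = 32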